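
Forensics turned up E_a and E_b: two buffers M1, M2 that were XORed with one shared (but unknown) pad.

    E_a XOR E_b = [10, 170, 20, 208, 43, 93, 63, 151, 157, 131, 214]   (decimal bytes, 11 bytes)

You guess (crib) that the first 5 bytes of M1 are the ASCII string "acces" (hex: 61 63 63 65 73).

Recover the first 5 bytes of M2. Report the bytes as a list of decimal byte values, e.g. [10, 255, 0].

Since E_a ⊕ E_b = M1 ⊕ M2, XORing with the guessed M1 bytes yields the corresponding M2 bytes: M2 = (E_a ⊕ E_b) ⊕ M1.
0a XOR 61 = 6b
aa XOR 63 = c9
14 XOR 63 = 77
d0 XOR 65 = b5
2b XOR 73 = 58

[107, 201, 119, 181, 88]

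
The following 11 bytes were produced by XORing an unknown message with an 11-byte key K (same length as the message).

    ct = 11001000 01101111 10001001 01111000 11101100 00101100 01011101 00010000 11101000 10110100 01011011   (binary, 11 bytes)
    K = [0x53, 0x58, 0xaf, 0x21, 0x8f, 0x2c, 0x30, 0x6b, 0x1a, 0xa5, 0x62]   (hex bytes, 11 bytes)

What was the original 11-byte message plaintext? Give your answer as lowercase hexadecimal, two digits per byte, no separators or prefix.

9b37265963006d7bf21139

c8 ⊕ 53 = 9b
6f ⊕ 58 = 37
89 ⊕ af = 26
78 ⊕ 21 = 59
ec ⊕ 8f = 63
2c ⊕ 2c = 00
5d ⊕ 30 = 6d
10 ⊕ 6b = 7b
e8 ⊕ 1a = f2
b4 ⊕ a5 = 11
5b ⊕ 62 = 39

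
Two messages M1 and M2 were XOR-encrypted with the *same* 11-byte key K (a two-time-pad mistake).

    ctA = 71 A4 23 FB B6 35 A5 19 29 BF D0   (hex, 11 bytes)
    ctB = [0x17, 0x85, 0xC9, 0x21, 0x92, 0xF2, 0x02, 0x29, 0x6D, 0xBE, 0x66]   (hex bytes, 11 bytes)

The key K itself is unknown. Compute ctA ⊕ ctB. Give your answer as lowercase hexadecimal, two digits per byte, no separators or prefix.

ctA ⊕ ctB = (M1 ⊕ K) ⊕ (M2 ⊕ K) = M1 ⊕ M2 — the shared key cancels under XOR.
01110001 ^ 00010111 = 01100110
10100100 ^ 10000101 = 00100001
00100011 ^ 11001001 = 11101010
11111011 ^ 00100001 = 11011010
10110110 ^ 10010010 = 00100100
00110101 ^ 11110010 = 11000111
10100101 ^ 00000010 = 10100111
00011001 ^ 00101001 = 00110000
00101001 ^ 01101101 = 01000100
10111111 ^ 10111110 = 00000001
11010000 ^ 01100110 = 10110110

6621eada24c7a7304401b6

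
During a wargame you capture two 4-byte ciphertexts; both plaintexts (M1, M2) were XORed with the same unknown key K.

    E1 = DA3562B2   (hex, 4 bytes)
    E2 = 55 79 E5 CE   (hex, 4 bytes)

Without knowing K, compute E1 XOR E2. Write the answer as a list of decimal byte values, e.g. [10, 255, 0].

[143, 76, 135, 124]

E1 ⊕ E2 = (M1 ⊕ K) ⊕ (M2 ⊕ K) = M1 ⊕ M2 — the shared key cancels under XOR.
byte 0: da ⊕ 55 = 8f
byte 1: 35 ⊕ 79 = 4c
byte 2: 62 ⊕ e5 = 87
byte 3: b2 ⊕ ce = 7c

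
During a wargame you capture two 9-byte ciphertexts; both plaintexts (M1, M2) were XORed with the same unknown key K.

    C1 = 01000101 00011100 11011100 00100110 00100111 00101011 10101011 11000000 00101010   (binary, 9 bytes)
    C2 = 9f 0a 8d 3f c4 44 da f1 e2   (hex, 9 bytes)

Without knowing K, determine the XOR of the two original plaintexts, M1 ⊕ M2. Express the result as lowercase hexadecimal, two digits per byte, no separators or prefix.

da165119e36f7131c8

C1 ⊕ C2 = (M1 ⊕ K) ⊕ (M2 ⊕ K) = M1 ⊕ M2 — the shared key cancels under XOR.
byte 0: 01000101 XOR 10011111 = 11011010
byte 1: 00011100 XOR 00001010 = 00010110
byte 2: 11011100 XOR 10001101 = 01010001
byte 3: 00100110 XOR 00111111 = 00011001
byte 4: 00100111 XOR 11000100 = 11100011
byte 5: 00101011 XOR 01000100 = 01101111
byte 6: 10101011 XOR 11011010 = 01110001
byte 7: 11000000 XOR 11110001 = 00110001
byte 8: 00101010 XOR 11100010 = 11001000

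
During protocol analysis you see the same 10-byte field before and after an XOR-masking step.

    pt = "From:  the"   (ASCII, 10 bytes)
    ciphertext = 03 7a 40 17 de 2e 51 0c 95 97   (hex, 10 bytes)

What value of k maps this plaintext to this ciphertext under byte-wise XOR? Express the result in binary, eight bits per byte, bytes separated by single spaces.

01000101 00001000 00101111 01111010 11100100 00001110 01110001 01111000 11111101 11110010

Since ciphertext = pt ⊕ k, XORing both sides with pt gives k = pt ⊕ ciphertext.
byte 0: 01000110 ⊕ 00000011 = 01000101
byte 1: 01110010 ⊕ 01111010 = 00001000
byte 2: 01101111 ⊕ 01000000 = 00101111
byte 3: 01101101 ⊕ 00010111 = 01111010
byte 4: 00111010 ⊕ 11011110 = 11100100
byte 5: 00100000 ⊕ 00101110 = 00001110
byte 6: 00100000 ⊕ 01010001 = 01110001
byte 7: 01110100 ⊕ 00001100 = 01111000
byte 8: 01101000 ⊕ 10010101 = 11111101
byte 9: 01100101 ⊕ 10010111 = 11110010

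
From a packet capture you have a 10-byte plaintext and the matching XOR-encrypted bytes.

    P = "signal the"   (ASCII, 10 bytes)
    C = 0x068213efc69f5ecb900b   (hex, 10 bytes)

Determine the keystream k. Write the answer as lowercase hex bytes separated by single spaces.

75 eb 74 81 a7 f3 7e bf f8 6e

Since C = P ⊕ k, XORing both sides with P gives k = P ⊕ C.
byte 0: 01110011 ⊕ 00000110 = 01110101
byte 1: 01101001 ⊕ 10000010 = 11101011
byte 2: 01100111 ⊕ 00010011 = 01110100
byte 3: 01101110 ⊕ 11101111 = 10000001
byte 4: 01100001 ⊕ 11000110 = 10100111
byte 5: 01101100 ⊕ 10011111 = 11110011
byte 6: 00100000 ⊕ 01011110 = 01111110
byte 7: 01110100 ⊕ 11001011 = 10111111
byte 8: 01101000 ⊕ 10010000 = 11111000
byte 9: 01100101 ⊕ 00001011 = 01101110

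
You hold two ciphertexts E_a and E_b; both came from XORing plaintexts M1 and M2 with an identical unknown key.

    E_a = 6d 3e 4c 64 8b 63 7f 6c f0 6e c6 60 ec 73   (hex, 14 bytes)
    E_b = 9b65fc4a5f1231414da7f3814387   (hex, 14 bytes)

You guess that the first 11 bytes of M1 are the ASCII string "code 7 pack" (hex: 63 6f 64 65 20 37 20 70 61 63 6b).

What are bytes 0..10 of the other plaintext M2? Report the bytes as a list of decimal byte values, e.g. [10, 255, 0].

First, E_a ⊕ E_b = (M1 ⊕ K) ⊕ (M2 ⊕ K) = M1 ⊕ M2, so the key drops out. Then M2 = (M1 ⊕ M2) ⊕ M1 over the first 11 bytes.
byte 0: (6d ^ 9b) ^ 63 = f6 ^ 63 = 95
byte 1: (3e ^ 65) ^ 6f = 5b ^ 6f = 34
byte 2: (4c ^ fc) ^ 64 = b0 ^ 64 = d4
byte 3: (64 ^ 4a) ^ 65 = 2e ^ 65 = 4b
byte 4: (8b ^ 5f) ^ 20 = d4 ^ 20 = f4
byte 5: (63 ^ 12) ^ 37 = 71 ^ 37 = 46
byte 6: (7f ^ 31) ^ 20 = 4e ^ 20 = 6e
byte 7: (6c ^ 41) ^ 70 = 2d ^ 70 = 5d
byte 8: (f0 ^ 4d) ^ 61 = bd ^ 61 = dc
byte 9: (6e ^ a7) ^ 63 = c9 ^ 63 = aa
byte 10: (c6 ^ f3) ^ 6b = 35 ^ 6b = 5e

[149, 52, 212, 75, 244, 70, 110, 93, 220, 170, 94]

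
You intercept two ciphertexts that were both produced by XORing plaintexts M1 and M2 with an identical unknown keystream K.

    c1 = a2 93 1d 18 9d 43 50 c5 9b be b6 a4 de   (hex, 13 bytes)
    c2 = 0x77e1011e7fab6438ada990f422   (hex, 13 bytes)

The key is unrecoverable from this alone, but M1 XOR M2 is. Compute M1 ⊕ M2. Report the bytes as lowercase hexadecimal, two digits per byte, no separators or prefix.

c1 ⊕ c2 = (M1 ⊕ K) ⊕ (M2 ⊕ K) = M1 ⊕ M2 — the shared key cancels under XOR.
a2 XOR 77 = d5
93 XOR e1 = 72
1d XOR 01 = 1c
18 XOR 1e = 06
9d XOR 7f = e2
43 XOR ab = e8
50 XOR 64 = 34
c5 XOR 38 = fd
9b XOR ad = 36
be XOR a9 = 17
b6 XOR 90 = 26
a4 XOR f4 = 50
de XOR 22 = fc

d5721c06e2e834fd36172650fc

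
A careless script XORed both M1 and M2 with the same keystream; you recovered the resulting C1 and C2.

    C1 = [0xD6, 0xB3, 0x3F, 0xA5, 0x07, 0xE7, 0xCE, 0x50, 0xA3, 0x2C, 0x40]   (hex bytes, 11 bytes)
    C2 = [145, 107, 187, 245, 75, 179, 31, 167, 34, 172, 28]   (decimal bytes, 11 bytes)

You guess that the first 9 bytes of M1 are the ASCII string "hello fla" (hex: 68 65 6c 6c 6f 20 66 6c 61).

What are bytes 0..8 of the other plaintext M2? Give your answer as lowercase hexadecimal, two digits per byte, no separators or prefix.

2fbde83c2374b79be0

First, C1 ⊕ C2 = (M1 ⊕ K) ⊕ (M2 ⊕ K) = M1 ⊕ M2, so the key drops out. Then M2 = (M1 ⊕ M2) ⊕ M1 over the first 9 bytes.
byte 0: (d6 ^ 91) ^ 68 = 47 ^ 68 = 2f
byte 1: (b3 ^ 6b) ^ 65 = d8 ^ 65 = bd
byte 2: (3f ^ bb) ^ 6c = 84 ^ 6c = e8
byte 3: (a5 ^ f5) ^ 6c = 50 ^ 6c = 3c
byte 4: (07 ^ 4b) ^ 6f = 4c ^ 6f = 23
byte 5: (e7 ^ b3) ^ 20 = 54 ^ 20 = 74
byte 6: (ce ^ 1f) ^ 66 = d1 ^ 66 = b7
byte 7: (50 ^ a7) ^ 6c = f7 ^ 6c = 9b
byte 8: (a3 ^ 22) ^ 61 = 81 ^ 61 = e0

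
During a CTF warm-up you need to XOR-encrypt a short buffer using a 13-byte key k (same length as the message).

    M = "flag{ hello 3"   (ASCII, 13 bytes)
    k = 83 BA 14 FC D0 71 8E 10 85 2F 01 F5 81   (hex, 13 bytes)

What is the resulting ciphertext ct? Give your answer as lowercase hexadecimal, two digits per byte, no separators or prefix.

e5d6759bab51e675e9436ed5b2

XOR is its own inverse, so applying the key byte-wise gives the result directly.
66 XOR 83 = e5
6c XOR ba = d6
61 XOR 14 = 75
67 XOR fc = 9b
7b XOR d0 = ab
20 XOR 71 = 51
68 XOR 8e = e6
65 XOR 10 = 75
6c XOR 85 = e9
6c XOR 2f = 43
6f XOR 01 = 6e
20 XOR f5 = d5
33 XOR 81 = b2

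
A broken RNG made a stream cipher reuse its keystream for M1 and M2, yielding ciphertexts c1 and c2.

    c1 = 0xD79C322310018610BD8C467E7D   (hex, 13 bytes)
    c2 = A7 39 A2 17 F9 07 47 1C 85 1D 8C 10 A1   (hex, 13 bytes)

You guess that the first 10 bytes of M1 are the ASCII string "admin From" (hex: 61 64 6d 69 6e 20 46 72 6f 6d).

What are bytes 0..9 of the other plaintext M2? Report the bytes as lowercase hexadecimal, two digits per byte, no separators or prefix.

11c1fd5d8726877e57fc

First, c1 ⊕ c2 = (M1 ⊕ K) ⊕ (M2 ⊕ K) = M1 ⊕ M2, so the key drops out. Then M2 = (M1 ⊕ M2) ⊕ M1 over the first 10 bytes.
byte 0: (d7 xor a7) xor 61 = 70 xor 61 = 11
byte 1: (9c xor 39) xor 64 = a5 xor 64 = c1
byte 2: (32 xor a2) xor 6d = 90 xor 6d = fd
byte 3: (23 xor 17) xor 69 = 34 xor 69 = 5d
byte 4: (10 xor f9) xor 6e = e9 xor 6e = 87
byte 5: (01 xor 07) xor 20 = 06 xor 20 = 26
byte 6: (86 xor 47) xor 46 = c1 xor 46 = 87
byte 7: (10 xor 1c) xor 72 = 0c xor 72 = 7e
byte 8: (bd xor 85) xor 6f = 38 xor 6f = 57
byte 9: (8c xor 1d) xor 6d = 91 xor 6d = fc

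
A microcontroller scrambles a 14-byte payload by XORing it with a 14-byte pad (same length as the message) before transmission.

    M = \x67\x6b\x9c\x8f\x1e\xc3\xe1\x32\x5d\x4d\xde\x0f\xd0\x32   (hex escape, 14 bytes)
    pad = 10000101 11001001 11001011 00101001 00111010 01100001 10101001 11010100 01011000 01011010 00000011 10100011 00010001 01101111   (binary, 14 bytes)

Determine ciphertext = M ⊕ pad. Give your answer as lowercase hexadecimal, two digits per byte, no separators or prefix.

e2a257a624a248e60517ddacc15d

XOR is its own inverse, so applying the key byte-wise gives the result directly.
67 xor 85 = e2
6b xor c9 = a2
9c xor cb = 57
8f xor 29 = a6
1e xor 3a = 24
c3 xor 61 = a2
e1 xor a9 = 48
32 xor d4 = e6
5d xor 58 = 05
4d xor 5a = 17
de xor 03 = dd
0f xor a3 = ac
d0 xor 11 = c1
32 xor 6f = 5d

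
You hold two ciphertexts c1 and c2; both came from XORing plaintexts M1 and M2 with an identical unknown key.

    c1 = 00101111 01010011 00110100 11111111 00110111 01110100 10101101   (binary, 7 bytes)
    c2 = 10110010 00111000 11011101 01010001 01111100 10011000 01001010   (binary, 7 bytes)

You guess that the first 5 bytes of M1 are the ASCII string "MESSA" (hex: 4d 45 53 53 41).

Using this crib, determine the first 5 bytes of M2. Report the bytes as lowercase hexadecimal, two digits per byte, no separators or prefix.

First, c1 ⊕ c2 = (M1 ⊕ K) ⊕ (M2 ⊕ K) = M1 ⊕ M2, so the key drops out. Then M2 = (M1 ⊕ M2) ⊕ M1 over the first 5 bytes.
byte 0: (2f XOR b2) XOR 4d = 9d XOR 4d = d0
byte 1: (53 XOR 38) XOR 45 = 6b XOR 45 = 2e
byte 2: (34 XOR dd) XOR 53 = e9 XOR 53 = ba
byte 3: (ff XOR 51) XOR 53 = ae XOR 53 = fd
byte 4: (37 XOR 7c) XOR 41 = 4b XOR 41 = 0a

d02ebafd0a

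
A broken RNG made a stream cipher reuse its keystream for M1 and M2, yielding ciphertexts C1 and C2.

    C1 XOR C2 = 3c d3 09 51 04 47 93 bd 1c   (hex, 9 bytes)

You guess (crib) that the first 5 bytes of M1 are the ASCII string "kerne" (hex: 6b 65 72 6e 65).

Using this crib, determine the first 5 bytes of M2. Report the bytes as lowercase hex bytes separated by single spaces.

57 b6 7b 3f 61

Since C1 ⊕ C2 = M1 ⊕ M2, XORing with the guessed M1 bytes yields the corresponding M2 bytes: M2 = (C1 ⊕ C2) ⊕ M1.
3c ⊕ 6b = 57
d3 ⊕ 65 = b6
09 ⊕ 72 = 7b
51 ⊕ 6e = 3f
04 ⊕ 65 = 61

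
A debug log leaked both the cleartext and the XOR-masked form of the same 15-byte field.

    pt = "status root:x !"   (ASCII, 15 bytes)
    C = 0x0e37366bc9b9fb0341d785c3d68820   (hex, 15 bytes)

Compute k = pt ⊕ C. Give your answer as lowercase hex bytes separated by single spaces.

7d 43 57 1f bc ca db 71 2e b8 f1 f9 ae a8 01

Since C = pt ⊕ k, XORing both sides with pt gives k = pt ⊕ C.
byte 0: 73 XOR 0e = 7d
byte 1: 74 XOR 37 = 43
byte 2: 61 XOR 36 = 57
byte 3: 74 XOR 6b = 1f
byte 4: 75 XOR c9 = bc
byte 5: 73 XOR b9 = ca
byte 6: 20 XOR fb = db
byte 7: 72 XOR 03 = 71
byte 8: 6f XOR 41 = 2e
byte 9: 6f XOR d7 = b8
byte 10: 74 XOR 85 = f1
byte 11: 3a XOR c3 = f9
byte 12: 78 XOR d6 = ae
byte 13: 20 XOR 88 = a8
byte 14: 21 XOR 20 = 01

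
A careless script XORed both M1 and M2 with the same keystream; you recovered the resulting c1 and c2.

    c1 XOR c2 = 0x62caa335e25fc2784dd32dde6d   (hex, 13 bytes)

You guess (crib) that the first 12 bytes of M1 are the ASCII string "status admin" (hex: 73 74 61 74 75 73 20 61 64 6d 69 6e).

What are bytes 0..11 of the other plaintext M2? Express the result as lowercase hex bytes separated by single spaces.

Since c1 ⊕ c2 = M1 ⊕ M2, XORing with the guessed M1 bytes yields the corresponding M2 bytes: M2 = (c1 ⊕ c2) ⊕ M1.
62 ⊕ 73 = 11
ca ⊕ 74 = be
a3 ⊕ 61 = c2
35 ⊕ 74 = 41
e2 ⊕ 75 = 97
5f ⊕ 73 = 2c
c2 ⊕ 20 = e2
78 ⊕ 61 = 19
4d ⊕ 64 = 29
d3 ⊕ 6d = be
2d ⊕ 69 = 44
de ⊕ 6e = b0

11 be c2 41 97 2c e2 19 29 be 44 b0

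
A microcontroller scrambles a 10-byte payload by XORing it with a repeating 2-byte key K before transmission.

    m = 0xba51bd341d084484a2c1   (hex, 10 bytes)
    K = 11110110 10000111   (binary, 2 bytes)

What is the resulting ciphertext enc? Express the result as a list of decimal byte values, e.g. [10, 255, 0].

[76, 214, 75, 179, 235, 143, 178, 3, 84, 70]

The 2-byte key repeats, so the effective keystream is f6 87 f6 87 f6 87 f6 87 f6 87.
byte 0: 186 xor 246 =  76
byte 1:  81 xor 135 = 214
byte 2: 189 xor 246 =  75
byte 3:  52 xor 135 = 179
byte 4:  29 xor 246 = 235
byte 5:   8 xor 135 = 143
byte 6:  68 xor 246 = 178
byte 7: 132 xor 135 =   3
byte 8: 162 xor 246 =  84
byte 9: 193 xor 135 =  70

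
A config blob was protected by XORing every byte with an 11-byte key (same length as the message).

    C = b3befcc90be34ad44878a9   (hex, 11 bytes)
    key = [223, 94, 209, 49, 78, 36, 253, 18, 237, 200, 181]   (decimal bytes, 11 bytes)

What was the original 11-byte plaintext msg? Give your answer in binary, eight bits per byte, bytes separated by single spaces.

byte 0: 179 xor 223 = 108
byte 1: 190 xor  94 = 224
byte 2: 252 xor 209 =  45
byte 3: 201 xor  49 = 248
byte 4:  11 xor  78 =  69
byte 5: 227 xor  36 = 199
byte 6:  74 xor 253 = 183
byte 7: 212 xor  18 = 198
byte 8:  72 xor 237 = 165
byte 9: 120 xor 200 = 176
byte 10: 169 xor 181 =  28

01101100 11100000 00101101 11111000 01000101 11000111 10110111 11000110 10100101 10110000 00011100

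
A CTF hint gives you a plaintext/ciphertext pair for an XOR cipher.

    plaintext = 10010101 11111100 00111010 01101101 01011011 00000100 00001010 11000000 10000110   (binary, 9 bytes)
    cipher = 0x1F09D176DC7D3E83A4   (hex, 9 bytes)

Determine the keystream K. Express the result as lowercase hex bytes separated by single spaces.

Since cipher = plaintext ⊕ K, XORing both sides with plaintext gives K = plaintext ⊕ cipher.
95 ⊕ 1f = 8a
fc ⊕ 09 = f5
3a ⊕ d1 = eb
6d ⊕ 76 = 1b
5b ⊕ dc = 87
04 ⊕ 7d = 79
0a ⊕ 3e = 34
c0 ⊕ 83 = 43
86 ⊕ a4 = 22

8a f5 eb 1b 87 79 34 43 22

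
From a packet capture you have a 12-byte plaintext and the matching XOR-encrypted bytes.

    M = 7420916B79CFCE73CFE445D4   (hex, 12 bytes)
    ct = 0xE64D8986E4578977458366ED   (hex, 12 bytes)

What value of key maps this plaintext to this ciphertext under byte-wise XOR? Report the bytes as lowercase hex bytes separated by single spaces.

92 6d 18 ed 9d 98 47 04 8a 67 23 39

Since ct = M ⊕ key, XORing both sides with M gives key = M ⊕ ct.
byte 0: 74 XOR e6 = 92
byte 1: 20 XOR 4d = 6d
byte 2: 91 XOR 89 = 18
byte 3: 6b XOR 86 = ed
byte 4: 79 XOR e4 = 9d
byte 5: cf XOR 57 = 98
byte 6: ce XOR 89 = 47
byte 7: 73 XOR 77 = 04
byte 8: cf XOR 45 = 8a
byte 9: e4 XOR 83 = 67
byte 10: 45 XOR 66 = 23
byte 11: d4 XOR ed = 39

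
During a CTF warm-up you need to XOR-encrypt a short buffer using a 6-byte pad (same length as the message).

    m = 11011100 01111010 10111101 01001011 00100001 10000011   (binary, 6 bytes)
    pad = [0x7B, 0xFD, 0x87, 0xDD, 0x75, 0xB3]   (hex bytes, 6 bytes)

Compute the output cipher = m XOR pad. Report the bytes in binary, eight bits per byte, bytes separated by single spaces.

10100111 10000111 00111010 10010110 01010100 00110000

XOR is its own inverse, so applying the key byte-wise gives the result directly.
dc ^ 7b = a7
7a ^ fd = 87
bd ^ 87 = 3a
4b ^ dd = 96
21 ^ 75 = 54
83 ^ b3 = 30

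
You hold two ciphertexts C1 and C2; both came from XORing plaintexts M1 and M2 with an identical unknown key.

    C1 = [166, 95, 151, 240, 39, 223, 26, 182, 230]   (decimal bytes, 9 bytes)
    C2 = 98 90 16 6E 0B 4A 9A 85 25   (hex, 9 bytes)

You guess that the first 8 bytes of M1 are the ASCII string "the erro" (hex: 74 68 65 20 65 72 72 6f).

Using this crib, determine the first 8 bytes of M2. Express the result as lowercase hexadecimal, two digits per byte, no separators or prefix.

4aa7e4be49e7f25c

First, C1 ⊕ C2 = (M1 ⊕ K) ⊕ (M2 ⊕ K) = M1 ⊕ M2, so the key drops out. Then M2 = (M1 ⊕ M2) ⊕ M1 over the first 8 bytes.
byte 0: (a6 xor 98) xor 74 = 3e xor 74 = 4a
byte 1: (5f xor 90) xor 68 = cf xor 68 = a7
byte 2: (97 xor 16) xor 65 = 81 xor 65 = e4
byte 3: (f0 xor 6e) xor 20 = 9e xor 20 = be
byte 4: (27 xor 0b) xor 65 = 2c xor 65 = 49
byte 5: (df xor 4a) xor 72 = 95 xor 72 = e7
byte 6: (1a xor 9a) xor 72 = 80 xor 72 = f2
byte 7: (b6 xor 85) xor 6f = 33 xor 6f = 5c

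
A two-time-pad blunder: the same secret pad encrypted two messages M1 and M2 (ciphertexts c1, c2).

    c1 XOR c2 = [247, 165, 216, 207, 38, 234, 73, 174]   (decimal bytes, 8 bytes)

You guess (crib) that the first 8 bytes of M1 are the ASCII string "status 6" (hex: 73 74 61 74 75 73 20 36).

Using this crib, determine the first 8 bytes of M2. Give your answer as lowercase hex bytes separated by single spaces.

84 d1 b9 bb 53 99 69 98

Since c1 ⊕ c2 = M1 ⊕ M2, XORing with the guessed M1 bytes yields the corresponding M2 bytes: M2 = (c1 ⊕ c2) ⊕ M1.
byte 0: f7 xor 73 = 84
byte 1: a5 xor 74 = d1
byte 2: d8 xor 61 = b9
byte 3: cf xor 74 = bb
byte 4: 26 xor 75 = 53
byte 5: ea xor 73 = 99
byte 6: 49 xor 20 = 69
byte 7: ae xor 36 = 98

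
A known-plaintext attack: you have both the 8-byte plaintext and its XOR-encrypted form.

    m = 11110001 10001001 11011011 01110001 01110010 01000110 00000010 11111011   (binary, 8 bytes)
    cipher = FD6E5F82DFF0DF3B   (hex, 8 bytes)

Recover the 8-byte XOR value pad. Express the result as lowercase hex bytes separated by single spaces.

0c e7 84 f3 ad b6 dd c0

Since cipher = m ⊕ pad, XORing both sides with m gives pad = m ⊕ cipher.
f1 XOR fd = 0c
89 XOR 6e = e7
db XOR 5f = 84
71 XOR 82 = f3
72 XOR df = ad
46 XOR f0 = b6
02 XOR df = dd
fb XOR 3b = c0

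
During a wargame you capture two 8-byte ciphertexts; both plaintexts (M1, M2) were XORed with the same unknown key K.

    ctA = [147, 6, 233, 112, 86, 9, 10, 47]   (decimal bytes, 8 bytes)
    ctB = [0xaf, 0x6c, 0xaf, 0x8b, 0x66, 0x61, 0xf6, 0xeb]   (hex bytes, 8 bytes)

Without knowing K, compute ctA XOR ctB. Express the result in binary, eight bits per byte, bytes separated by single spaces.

00111100 01101010 01000110 11111011 00110000 01101000 11111100 11000100

ctA ⊕ ctB = (M1 ⊕ K) ⊕ (M2 ⊕ K) = M1 ⊕ M2 — the shared key cancels under XOR.
byte 0: 93 ^ af = 3c
byte 1: 06 ^ 6c = 6a
byte 2: e9 ^ af = 46
byte 3: 70 ^ 8b = fb
byte 4: 56 ^ 66 = 30
byte 5: 09 ^ 61 = 68
byte 6: 0a ^ f6 = fc
byte 7: 2f ^ eb = c4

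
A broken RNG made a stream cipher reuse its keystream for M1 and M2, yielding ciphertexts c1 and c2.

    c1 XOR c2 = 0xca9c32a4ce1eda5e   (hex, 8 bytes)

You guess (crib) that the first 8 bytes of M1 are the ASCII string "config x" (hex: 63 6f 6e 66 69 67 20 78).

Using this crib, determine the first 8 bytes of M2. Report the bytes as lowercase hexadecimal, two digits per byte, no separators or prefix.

a9f35cc2a779fa26

Since c1 ⊕ c2 = M1 ⊕ M2, XORing with the guessed M1 bytes yields the corresponding M2 bytes: M2 = (c1 ⊕ c2) ⊕ M1.
202 ^  99 = 169
156 ^ 111 = 243
 50 ^ 110 =  92
164 ^ 102 = 194
206 ^ 105 = 167
 30 ^ 103 = 121
218 ^  32 = 250
 94 ^ 120 =  38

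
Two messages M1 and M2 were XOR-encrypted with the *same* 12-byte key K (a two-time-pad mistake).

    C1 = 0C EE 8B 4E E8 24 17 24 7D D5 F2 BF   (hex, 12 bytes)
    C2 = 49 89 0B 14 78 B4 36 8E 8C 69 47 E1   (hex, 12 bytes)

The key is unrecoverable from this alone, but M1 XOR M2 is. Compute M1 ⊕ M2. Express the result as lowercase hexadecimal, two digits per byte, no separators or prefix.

C1 ⊕ C2 = (M1 ⊕ K) ⊕ (M2 ⊕ K) = M1 ⊕ M2 — the shared key cancels under XOR.
 12 XOR  73 =  69
238 XOR 137 = 103
139 XOR  11 = 128
 78 XOR  20 =  90
232 XOR 120 = 144
 36 XOR 180 = 144
 23 XOR  54 =  33
 36 XOR 142 = 170
125 XOR 140 = 241
213 XOR 105 = 188
242 XOR  71 = 181
191 XOR 225 =  94

4567805a909021aaf1bcb55e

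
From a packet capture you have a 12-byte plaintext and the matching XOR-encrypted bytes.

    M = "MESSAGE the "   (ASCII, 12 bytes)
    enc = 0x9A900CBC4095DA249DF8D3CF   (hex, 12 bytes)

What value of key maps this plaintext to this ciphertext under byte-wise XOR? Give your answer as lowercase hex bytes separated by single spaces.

Since enc = M ⊕ key, XORing both sides with M gives key = M ⊕ enc.
byte 0: 4d ^ 9a = d7
byte 1: 45 ^ 90 = d5
byte 2: 53 ^ 0c = 5f
byte 3: 53 ^ bc = ef
byte 4: 41 ^ 40 = 01
byte 5: 47 ^ 95 = d2
byte 6: 45 ^ da = 9f
byte 7: 20 ^ 24 = 04
byte 8: 74 ^ 9d = e9
byte 9: 68 ^ f8 = 90
byte 10: 65 ^ d3 = b6
byte 11: 20 ^ cf = ef

d7 d5 5f ef 01 d2 9f 04 e9 90 b6 ef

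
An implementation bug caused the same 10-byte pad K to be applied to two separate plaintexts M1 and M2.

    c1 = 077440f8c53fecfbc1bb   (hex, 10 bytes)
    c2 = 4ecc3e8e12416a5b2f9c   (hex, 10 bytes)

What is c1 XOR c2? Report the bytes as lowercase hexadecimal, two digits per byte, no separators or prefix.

c1 ⊕ c2 = (M1 ⊕ K) ⊕ (M2 ⊕ K) = M1 ⊕ M2 — the shared key cancels under XOR.
07 ^ 4e = 49
74 ^ cc = b8
40 ^ 3e = 7e
f8 ^ 8e = 76
c5 ^ 12 = d7
3f ^ 41 = 7e
ec ^ 6a = 86
fb ^ 5b = a0
c1 ^ 2f = ee
bb ^ 9c = 27

49b87e76d77e86a0ee27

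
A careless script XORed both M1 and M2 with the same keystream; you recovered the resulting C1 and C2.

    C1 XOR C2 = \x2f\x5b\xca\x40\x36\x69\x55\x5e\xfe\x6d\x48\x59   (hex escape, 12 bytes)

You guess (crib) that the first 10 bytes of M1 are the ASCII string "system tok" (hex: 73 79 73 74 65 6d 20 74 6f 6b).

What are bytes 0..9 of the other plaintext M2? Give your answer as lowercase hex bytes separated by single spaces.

Since C1 ⊕ C2 = M1 ⊕ M2, XORing with the guessed M1 bytes yields the corresponding M2 bytes: M2 = (C1 ⊕ C2) ⊕ M1.
2f ^ 73 = 5c
5b ^ 79 = 22
ca ^ 73 = b9
40 ^ 74 = 34
36 ^ 65 = 53
69 ^ 6d = 04
55 ^ 20 = 75
5e ^ 74 = 2a
fe ^ 6f = 91
6d ^ 6b = 06

5c 22 b9 34 53 04 75 2a 91 06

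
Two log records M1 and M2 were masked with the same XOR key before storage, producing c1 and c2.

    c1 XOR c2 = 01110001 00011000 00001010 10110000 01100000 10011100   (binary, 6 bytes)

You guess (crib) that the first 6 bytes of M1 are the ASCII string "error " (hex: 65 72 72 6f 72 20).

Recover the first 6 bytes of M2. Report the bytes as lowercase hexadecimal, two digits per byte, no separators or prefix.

Since c1 ⊕ c2 = M1 ⊕ M2, XORing with the guessed M1 bytes yields the corresponding M2 bytes: M2 = (c1 ⊕ c2) ⊕ M1.
byte 0: 71 ^ 65 = 14
byte 1: 18 ^ 72 = 6a
byte 2: 0a ^ 72 = 78
byte 3: b0 ^ 6f = df
byte 4: 60 ^ 72 = 12
byte 5: 9c ^ 20 = bc

146a78df12bc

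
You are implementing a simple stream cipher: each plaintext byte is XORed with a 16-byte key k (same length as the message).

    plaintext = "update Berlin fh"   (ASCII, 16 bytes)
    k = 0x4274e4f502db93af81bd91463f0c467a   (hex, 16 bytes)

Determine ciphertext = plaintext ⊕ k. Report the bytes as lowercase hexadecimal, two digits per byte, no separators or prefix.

01110101 xor 01000010 = 00110111
01110000 xor 01110100 = 00000100
01100100 xor 11100100 = 10000000
01100001 xor 11110101 = 10010100
01110100 xor 00000010 = 01110110
01100101 xor 11011011 = 10111110
00100000 xor 10010011 = 10110011
01000010 xor 10101111 = 11101101
01100101 xor 10000001 = 11100100
01110010 xor 10111101 = 11001111
01101100 xor 10010001 = 11111101
01101001 xor 01000110 = 00101111
01101110 xor 00111111 = 01010001
00100000 xor 00001100 = 00101100
01100110 xor 01000110 = 00100000
01101000 xor 01111010 = 00010010

3704809476beb3ede4cffd2f512c2012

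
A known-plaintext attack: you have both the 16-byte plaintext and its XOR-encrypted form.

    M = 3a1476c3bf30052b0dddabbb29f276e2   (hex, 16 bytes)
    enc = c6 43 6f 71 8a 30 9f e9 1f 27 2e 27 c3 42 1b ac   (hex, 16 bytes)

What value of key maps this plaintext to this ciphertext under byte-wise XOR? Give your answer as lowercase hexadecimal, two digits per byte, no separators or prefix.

fc5719b235009ac212fa859ceab06d4e

Since enc = M ⊕ key, XORing both sides with M gives key = M ⊕ enc.
byte 0:  58 ^ 198 = 252
byte 1:  20 ^  67 =  87
byte 2: 118 ^ 111 =  25
byte 3: 195 ^ 113 = 178
byte 4: 191 ^ 138 =  53
byte 5:  48 ^  48 =   0
byte 6:   5 ^ 159 = 154
byte 7:  43 ^ 233 = 194
byte 8:  13 ^  31 =  18
byte 9: 221 ^  39 = 250
byte 10: 171 ^  46 = 133
byte 11: 187 ^  39 = 156
byte 12:  41 ^ 195 = 234
byte 13: 242 ^  66 = 176
byte 14: 118 ^  27 = 109
byte 15: 226 ^ 172 =  78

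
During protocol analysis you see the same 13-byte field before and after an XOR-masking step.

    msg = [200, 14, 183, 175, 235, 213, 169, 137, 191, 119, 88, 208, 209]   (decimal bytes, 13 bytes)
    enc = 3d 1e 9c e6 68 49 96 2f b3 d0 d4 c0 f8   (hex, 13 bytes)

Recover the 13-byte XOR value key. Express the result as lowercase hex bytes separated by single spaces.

Since enc = msg ⊕ key, XORing both sides with msg gives key = msg ⊕ enc.
11001000 ^ 00111101 = 11110101
00001110 ^ 00011110 = 00010000
10110111 ^ 10011100 = 00101011
10101111 ^ 11100110 = 01001001
11101011 ^ 01101000 = 10000011
11010101 ^ 01001001 = 10011100
10101001 ^ 10010110 = 00111111
10001001 ^ 00101111 = 10100110
10111111 ^ 10110011 = 00001100
01110111 ^ 11010000 = 10100111
01011000 ^ 11010100 = 10001100
11010000 ^ 11000000 = 00010000
11010001 ^ 11111000 = 00101001

f5 10 2b 49 83 9c 3f a6 0c a7 8c 10 29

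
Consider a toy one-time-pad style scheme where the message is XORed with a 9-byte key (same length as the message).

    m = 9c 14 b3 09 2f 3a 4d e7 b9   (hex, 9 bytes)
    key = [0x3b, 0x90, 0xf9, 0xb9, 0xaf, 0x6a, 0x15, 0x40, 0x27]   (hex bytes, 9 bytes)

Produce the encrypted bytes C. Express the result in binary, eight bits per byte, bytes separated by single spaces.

9c XOR 3b = a7
14 XOR 90 = 84
b3 XOR f9 = 4a
09 XOR b9 = b0
2f XOR af = 80
3a XOR 6a = 50
4d XOR 15 = 58
e7 XOR 40 = a7
b9 XOR 27 = 9e

10100111 10000100 01001010 10110000 10000000 01010000 01011000 10100111 10011110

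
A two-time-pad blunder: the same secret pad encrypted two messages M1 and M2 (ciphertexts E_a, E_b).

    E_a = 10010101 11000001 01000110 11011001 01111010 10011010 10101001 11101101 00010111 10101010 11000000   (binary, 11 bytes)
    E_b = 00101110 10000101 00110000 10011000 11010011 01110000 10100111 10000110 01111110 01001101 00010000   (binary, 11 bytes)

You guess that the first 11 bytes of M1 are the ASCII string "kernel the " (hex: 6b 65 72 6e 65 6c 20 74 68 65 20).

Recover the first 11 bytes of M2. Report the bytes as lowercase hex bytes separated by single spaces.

d0 21 04 2f cc 86 2e 1f 01 82 f0

First, E_a ⊕ E_b = (M1 ⊕ K) ⊕ (M2 ⊕ K) = M1 ⊕ M2, so the key drops out. Then M2 = (M1 ⊕ M2) ⊕ M1 over the first 11 bytes.
byte 0: (95 XOR 2e) XOR 6b = bb XOR 6b = d0
byte 1: (c1 XOR 85) XOR 65 = 44 XOR 65 = 21
byte 2: (46 XOR 30) XOR 72 = 76 XOR 72 = 04
byte 3: (d9 XOR 98) XOR 6e = 41 XOR 6e = 2f
byte 4: (7a XOR d3) XOR 65 = a9 XOR 65 = cc
byte 5: (9a XOR 70) XOR 6c = ea XOR 6c = 86
byte 6: (a9 XOR a7) XOR 20 = 0e XOR 20 = 2e
byte 7: (ed XOR 86) XOR 74 = 6b XOR 74 = 1f
byte 8: (17 XOR 7e) XOR 68 = 69 XOR 68 = 01
byte 9: (aa XOR 4d) XOR 65 = e7 XOR 65 = 82
byte 10: (c0 XOR 10) XOR 20 = d0 XOR 20 = f0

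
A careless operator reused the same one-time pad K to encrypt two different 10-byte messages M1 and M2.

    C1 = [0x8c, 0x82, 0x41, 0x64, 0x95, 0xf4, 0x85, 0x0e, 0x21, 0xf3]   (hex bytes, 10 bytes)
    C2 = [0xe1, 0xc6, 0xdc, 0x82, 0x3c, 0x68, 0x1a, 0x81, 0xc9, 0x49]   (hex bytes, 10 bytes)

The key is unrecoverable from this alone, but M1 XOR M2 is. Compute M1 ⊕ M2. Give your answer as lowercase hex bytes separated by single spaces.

C1 ⊕ C2 = (M1 ⊕ K) ⊕ (M2 ⊕ K) = M1 ⊕ M2 — the shared key cancels under XOR.
byte 0: 8c xor e1 = 6d
byte 1: 82 xor c6 = 44
byte 2: 41 xor dc = 9d
byte 3: 64 xor 82 = e6
byte 4: 95 xor 3c = a9
byte 5: f4 xor 68 = 9c
byte 6: 85 xor 1a = 9f
byte 7: 0e xor 81 = 8f
byte 8: 21 xor c9 = e8
byte 9: f3 xor 49 = ba

6d 44 9d e6 a9 9c 9f 8f e8 ba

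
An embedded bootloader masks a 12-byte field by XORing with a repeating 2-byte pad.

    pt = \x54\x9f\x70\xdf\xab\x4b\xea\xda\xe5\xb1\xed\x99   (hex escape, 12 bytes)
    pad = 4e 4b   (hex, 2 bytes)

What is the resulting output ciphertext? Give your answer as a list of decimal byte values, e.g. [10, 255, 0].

[26, 212, 62, 148, 229, 0, 164, 145, 171, 250, 163, 210]

The 2-byte key repeats, so the effective keystream is 4e 4b 4e 4b 4e 4b 4e 4b 4e 4b 4e 4b.
byte 0: 01010100 ^ 01001110 = 00011010
byte 1: 10011111 ^ 01001011 = 11010100
byte 2: 01110000 ^ 01001110 = 00111110
byte 3: 11011111 ^ 01001011 = 10010100
byte 4: 10101011 ^ 01001110 = 11100101
byte 5: 01001011 ^ 01001011 = 00000000
byte 6: 11101010 ^ 01001110 = 10100100
byte 7: 11011010 ^ 01001011 = 10010001
byte 8: 11100101 ^ 01001110 = 10101011
byte 9: 10110001 ^ 01001011 = 11111010
byte 10: 11101101 ^ 01001110 = 10100011
byte 11: 10011001 ^ 01001011 = 11010010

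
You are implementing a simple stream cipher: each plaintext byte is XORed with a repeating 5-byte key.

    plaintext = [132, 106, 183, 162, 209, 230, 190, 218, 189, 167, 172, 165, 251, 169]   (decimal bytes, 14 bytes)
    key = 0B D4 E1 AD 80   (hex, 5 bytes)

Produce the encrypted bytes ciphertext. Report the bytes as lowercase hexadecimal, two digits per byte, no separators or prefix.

The 5-byte key repeats, so the effective keystream is 0b d4 e1 ad 80 0b d4 e1 ad 80 0b d4 e1 ad.
byte 0: 84 ^ 0b = 8f
byte 1: 6a ^ d4 = be
byte 2: b7 ^ e1 = 56
byte 3: a2 ^ ad = 0f
byte 4: d1 ^ 80 = 51
byte 5: e6 ^ 0b = ed
byte 6: be ^ d4 = 6a
byte 7: da ^ e1 = 3b
byte 8: bd ^ ad = 10
byte 9: a7 ^ 80 = 27
byte 10: ac ^ 0b = a7
byte 11: a5 ^ d4 = 71
byte 12: fb ^ e1 = 1a
byte 13: a9 ^ ad = 04

8fbe560f51ed6a3b1027a7711a04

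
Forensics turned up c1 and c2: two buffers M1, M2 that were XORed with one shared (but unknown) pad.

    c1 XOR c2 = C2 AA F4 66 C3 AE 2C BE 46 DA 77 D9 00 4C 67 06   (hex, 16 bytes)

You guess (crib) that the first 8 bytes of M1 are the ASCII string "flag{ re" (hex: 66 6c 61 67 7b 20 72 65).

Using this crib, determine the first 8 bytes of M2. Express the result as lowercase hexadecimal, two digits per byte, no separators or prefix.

Since c1 ⊕ c2 = M1 ⊕ M2, XORing with the guessed M1 bytes yields the corresponding M2 bytes: M2 = (c1 ⊕ c2) ⊕ M1.
c2 ⊕ 66 = a4
aa ⊕ 6c = c6
f4 ⊕ 61 = 95
66 ⊕ 67 = 01
c3 ⊕ 7b = b8
ae ⊕ 20 = 8e
2c ⊕ 72 = 5e
be ⊕ 65 = db

a4c69501b88e5edb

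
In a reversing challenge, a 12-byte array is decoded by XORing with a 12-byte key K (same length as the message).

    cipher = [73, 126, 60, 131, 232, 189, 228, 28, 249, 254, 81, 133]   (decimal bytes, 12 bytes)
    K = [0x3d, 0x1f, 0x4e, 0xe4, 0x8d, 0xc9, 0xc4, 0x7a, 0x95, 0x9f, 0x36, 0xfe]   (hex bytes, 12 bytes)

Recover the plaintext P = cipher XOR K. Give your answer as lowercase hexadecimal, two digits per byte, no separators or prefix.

74617267657420666c61677b

49 ⊕ 3d = 74
7e ⊕ 1f = 61
3c ⊕ 4e = 72
83 ⊕ e4 = 67
e8 ⊕ 8d = 65
bd ⊕ c9 = 74
e4 ⊕ c4 = 20
1c ⊕ 7a = 66
f9 ⊕ 95 = 6c
fe ⊕ 9f = 61
51 ⊕ 36 = 67
85 ⊕ fe = 7b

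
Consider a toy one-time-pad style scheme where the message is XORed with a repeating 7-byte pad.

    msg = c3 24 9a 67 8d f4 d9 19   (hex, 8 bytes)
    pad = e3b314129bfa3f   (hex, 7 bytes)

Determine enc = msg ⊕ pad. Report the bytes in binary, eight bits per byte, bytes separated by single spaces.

The 7-byte key repeats, so the effective keystream is e3 b3 14 12 9b fa 3f e3.
byte 0: c3 ^ e3 = 20
byte 1: 24 ^ b3 = 97
byte 2: 9a ^ 14 = 8e
byte 3: 67 ^ 12 = 75
byte 4: 8d ^ 9b = 16
byte 5: f4 ^ fa = 0e
byte 6: d9 ^ 3f = e6
byte 7: 19 ^ e3 = fa

00100000 10010111 10001110 01110101 00010110 00001110 11100110 11111010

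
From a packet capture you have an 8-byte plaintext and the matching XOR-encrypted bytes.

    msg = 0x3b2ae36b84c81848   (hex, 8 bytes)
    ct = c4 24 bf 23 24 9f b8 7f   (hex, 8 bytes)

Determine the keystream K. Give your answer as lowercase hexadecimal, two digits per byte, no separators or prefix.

ff0e5c48a057a037

Since ct = msg ⊕ K, XORing both sides with msg gives K = msg ⊕ ct.
3b ^ c4 = ff
2a ^ 24 = 0e
e3 ^ bf = 5c
6b ^ 23 = 48
84 ^ 24 = a0
c8 ^ 9f = 57
18 ^ b8 = a0
48 ^ 7f = 37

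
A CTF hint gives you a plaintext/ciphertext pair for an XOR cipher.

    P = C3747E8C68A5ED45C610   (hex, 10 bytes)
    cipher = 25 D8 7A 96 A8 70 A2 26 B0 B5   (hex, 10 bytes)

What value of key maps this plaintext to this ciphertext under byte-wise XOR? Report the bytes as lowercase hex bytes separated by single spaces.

Since cipher = P ⊕ key, XORing both sides with P gives key = P ⊕ cipher.
byte 0: c3 XOR 25 = e6
byte 1: 74 XOR d8 = ac
byte 2: 7e XOR 7a = 04
byte 3: 8c XOR 96 = 1a
byte 4: 68 XOR a8 = c0
byte 5: a5 XOR 70 = d5
byte 6: ed XOR a2 = 4f
byte 7: 45 XOR 26 = 63
byte 8: c6 XOR b0 = 76
byte 9: 10 XOR b5 = a5

e6 ac 04 1a c0 d5 4f 63 76 a5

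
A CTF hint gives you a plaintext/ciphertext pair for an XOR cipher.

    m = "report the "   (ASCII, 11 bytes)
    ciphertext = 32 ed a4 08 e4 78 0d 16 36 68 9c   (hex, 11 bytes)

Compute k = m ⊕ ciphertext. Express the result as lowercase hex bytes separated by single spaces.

40 88 d4 67 96 0c 2d 62 5e 0d bc

Since ciphertext = m ⊕ k, XORing both sides with m gives k = m ⊕ ciphertext.
72 ^ 32 = 40
65 ^ ed = 88
70 ^ a4 = d4
6f ^ 08 = 67
72 ^ e4 = 96
74 ^ 78 = 0c
20 ^ 0d = 2d
74 ^ 16 = 62
68 ^ 36 = 5e
65 ^ 68 = 0d
20 ^ 9c = bc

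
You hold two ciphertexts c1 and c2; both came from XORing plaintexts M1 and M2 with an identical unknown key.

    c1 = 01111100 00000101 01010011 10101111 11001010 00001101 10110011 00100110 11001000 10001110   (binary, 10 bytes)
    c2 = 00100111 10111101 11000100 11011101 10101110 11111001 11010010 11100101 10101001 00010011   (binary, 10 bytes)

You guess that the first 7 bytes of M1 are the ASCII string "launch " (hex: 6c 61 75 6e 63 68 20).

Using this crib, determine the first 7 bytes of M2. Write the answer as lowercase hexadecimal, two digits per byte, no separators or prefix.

First, c1 ⊕ c2 = (M1 ⊕ K) ⊕ (M2 ⊕ K) = M1 ⊕ M2, so the key drops out. Then M2 = (M1 ⊕ M2) ⊕ M1 over the first 7 bytes.
byte 0: (7c ^ 27) ^ 6c = 5b ^ 6c = 37
byte 1: (05 ^ bd) ^ 61 = b8 ^ 61 = d9
byte 2: (53 ^ c4) ^ 75 = 97 ^ 75 = e2
byte 3: (af ^ dd) ^ 6e = 72 ^ 6e = 1c
byte 4: (ca ^ ae) ^ 63 = 64 ^ 63 = 07
byte 5: (0d ^ f9) ^ 68 = f4 ^ 68 = 9c
byte 6: (b3 ^ d2) ^ 20 = 61 ^ 20 = 41

37d9e21c079c41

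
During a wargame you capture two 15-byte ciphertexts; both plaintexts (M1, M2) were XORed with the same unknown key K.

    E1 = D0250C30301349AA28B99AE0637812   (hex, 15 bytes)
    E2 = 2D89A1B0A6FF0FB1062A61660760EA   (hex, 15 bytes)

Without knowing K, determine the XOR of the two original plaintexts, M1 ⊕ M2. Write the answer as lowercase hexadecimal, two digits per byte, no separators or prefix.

E1 ⊕ E2 = (M1 ⊕ K) ⊕ (M2 ⊕ K) = M1 ⊕ M2 — the shared key cancels under XOR.
d0 ^ 2d = fd
25 ^ 89 = ac
0c ^ a1 = ad
30 ^ b0 = 80
30 ^ a6 = 96
13 ^ ff = ec
49 ^ 0f = 46
aa ^ b1 = 1b
28 ^ 06 = 2e
b9 ^ 2a = 93
9a ^ 61 = fb
e0 ^ 66 = 86
63 ^ 07 = 64
78 ^ 60 = 18
12 ^ ea = f8

fdacad8096ec461b2e93fb866418f8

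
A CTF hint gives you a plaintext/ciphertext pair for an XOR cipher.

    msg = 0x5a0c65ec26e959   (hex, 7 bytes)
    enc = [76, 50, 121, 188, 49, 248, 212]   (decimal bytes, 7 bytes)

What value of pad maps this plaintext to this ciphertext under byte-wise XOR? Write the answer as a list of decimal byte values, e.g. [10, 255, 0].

Since enc = msg ⊕ pad, XORing both sides with msg gives pad = msg ⊕ enc.
byte 0: 01011010 XOR 01001100 = 00010110
byte 1: 00001100 XOR 00110010 = 00111110
byte 2: 01100101 XOR 01111001 = 00011100
byte 3: 11101100 XOR 10111100 = 01010000
byte 4: 00100110 XOR 00110001 = 00010111
byte 5: 11101001 XOR 11111000 = 00010001
byte 6: 01011001 XOR 11010100 = 10001101

[22, 62, 28, 80, 23, 17, 141]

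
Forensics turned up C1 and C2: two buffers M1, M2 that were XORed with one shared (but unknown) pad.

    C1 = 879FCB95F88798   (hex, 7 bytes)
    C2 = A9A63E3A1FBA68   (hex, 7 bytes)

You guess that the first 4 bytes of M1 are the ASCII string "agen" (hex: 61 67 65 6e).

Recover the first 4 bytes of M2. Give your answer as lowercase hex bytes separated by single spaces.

4f 5e 90 c1

First, C1 ⊕ C2 = (M1 ⊕ K) ⊕ (M2 ⊕ K) = M1 ⊕ M2, so the key drops out. Then M2 = (M1 ⊕ M2) ⊕ M1 over the first 4 bytes.
byte 0: (87 xor a9) xor 61 = 2e xor 61 = 4f
byte 1: (9f xor a6) xor 67 = 39 xor 67 = 5e
byte 2: (cb xor 3e) xor 65 = f5 xor 65 = 90
byte 3: (95 xor 3a) xor 6e = af xor 6e = c1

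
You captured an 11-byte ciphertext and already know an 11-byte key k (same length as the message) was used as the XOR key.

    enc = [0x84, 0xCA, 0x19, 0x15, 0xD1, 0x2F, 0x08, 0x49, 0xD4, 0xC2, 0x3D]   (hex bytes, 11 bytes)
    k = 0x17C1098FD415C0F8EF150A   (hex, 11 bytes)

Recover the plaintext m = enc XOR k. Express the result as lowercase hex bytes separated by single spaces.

84 ⊕ 17 = 93
ca ⊕ c1 = 0b
19 ⊕ 09 = 10
15 ⊕ 8f = 9a
d1 ⊕ d4 = 05
2f ⊕ 15 = 3a
08 ⊕ c0 = c8
49 ⊕ f8 = b1
d4 ⊕ ef = 3b
c2 ⊕ 15 = d7
3d ⊕ 0a = 37

93 0b 10 9a 05 3a c8 b1 3b d7 37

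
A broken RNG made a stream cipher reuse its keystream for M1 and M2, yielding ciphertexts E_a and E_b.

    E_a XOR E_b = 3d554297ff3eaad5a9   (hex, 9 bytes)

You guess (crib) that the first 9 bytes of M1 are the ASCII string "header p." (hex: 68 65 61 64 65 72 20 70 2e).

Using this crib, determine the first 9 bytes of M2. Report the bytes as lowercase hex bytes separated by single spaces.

Since E_a ⊕ E_b = M1 ⊕ M2, XORing with the guessed M1 bytes yields the corresponding M2 bytes: M2 = (E_a ⊕ E_b) ⊕ M1.
3d xor 68 = 55
55 xor 65 = 30
42 xor 61 = 23
97 xor 64 = f3
ff xor 65 = 9a
3e xor 72 = 4c
aa xor 20 = 8a
d5 xor 70 = a5
a9 xor 2e = 87

55 30 23 f3 9a 4c 8a a5 87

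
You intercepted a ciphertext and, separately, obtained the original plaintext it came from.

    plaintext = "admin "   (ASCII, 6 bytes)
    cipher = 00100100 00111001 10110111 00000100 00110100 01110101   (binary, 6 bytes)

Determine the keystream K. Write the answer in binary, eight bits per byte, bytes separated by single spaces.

Since cipher = plaintext ⊕ K, XORing both sides with plaintext gives K = plaintext ⊕ cipher.
byte 0:  97 XOR  36 =  69
byte 1: 100 XOR  57 =  93
byte 2: 109 XOR 183 = 218
byte 3: 105 XOR   4 = 109
byte 4: 110 XOR  52 =  90
byte 5:  32 XOR 117 =  85

01000101 01011101 11011010 01101101 01011010 01010101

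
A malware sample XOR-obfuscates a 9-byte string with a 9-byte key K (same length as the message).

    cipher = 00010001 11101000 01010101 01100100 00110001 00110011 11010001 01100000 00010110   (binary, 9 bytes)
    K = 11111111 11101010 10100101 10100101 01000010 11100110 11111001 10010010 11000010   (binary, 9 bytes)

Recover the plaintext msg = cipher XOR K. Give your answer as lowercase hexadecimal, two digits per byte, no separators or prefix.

XOR is its own inverse, so applying the key byte-wise gives the result directly.
byte 0: 00010001 XOR 11111111 = 11101110
byte 1: 11101000 XOR 11101010 = 00000010
byte 2: 01010101 XOR 10100101 = 11110000
byte 3: 01100100 XOR 10100101 = 11000001
byte 4: 00110001 XOR 01000010 = 01110011
byte 5: 00110011 XOR 11100110 = 11010101
byte 6: 11010001 XOR 11111001 = 00101000
byte 7: 01100000 XOR 10010010 = 11110010
byte 8: 00010110 XOR 11000010 = 11010100

ee02f0c173d528f2d4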